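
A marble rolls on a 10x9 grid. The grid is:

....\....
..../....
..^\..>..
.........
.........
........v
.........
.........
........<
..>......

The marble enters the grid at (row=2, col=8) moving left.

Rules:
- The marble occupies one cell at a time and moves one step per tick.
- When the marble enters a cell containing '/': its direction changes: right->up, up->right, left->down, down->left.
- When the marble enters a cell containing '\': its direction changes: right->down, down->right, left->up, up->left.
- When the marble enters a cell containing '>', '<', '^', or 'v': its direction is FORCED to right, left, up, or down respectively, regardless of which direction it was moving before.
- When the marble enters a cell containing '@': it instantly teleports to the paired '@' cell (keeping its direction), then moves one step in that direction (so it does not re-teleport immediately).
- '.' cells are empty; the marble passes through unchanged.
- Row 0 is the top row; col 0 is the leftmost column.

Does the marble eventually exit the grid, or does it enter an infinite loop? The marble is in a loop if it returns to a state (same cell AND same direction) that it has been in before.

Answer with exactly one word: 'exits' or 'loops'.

Step 1: enter (2,8), '.' pass, move left to (2,7)
Step 2: enter (2,7), '.' pass, move left to (2,6)
Step 3: enter (2,6), '>' forces left->right, move right to (2,7)
Step 4: enter (2,7), '.' pass, move right to (2,8)
Step 5: enter (2,8), '.' pass, move right to (2,9)
Step 6: at (2,9) — EXIT via right edge, pos 2

Answer: exits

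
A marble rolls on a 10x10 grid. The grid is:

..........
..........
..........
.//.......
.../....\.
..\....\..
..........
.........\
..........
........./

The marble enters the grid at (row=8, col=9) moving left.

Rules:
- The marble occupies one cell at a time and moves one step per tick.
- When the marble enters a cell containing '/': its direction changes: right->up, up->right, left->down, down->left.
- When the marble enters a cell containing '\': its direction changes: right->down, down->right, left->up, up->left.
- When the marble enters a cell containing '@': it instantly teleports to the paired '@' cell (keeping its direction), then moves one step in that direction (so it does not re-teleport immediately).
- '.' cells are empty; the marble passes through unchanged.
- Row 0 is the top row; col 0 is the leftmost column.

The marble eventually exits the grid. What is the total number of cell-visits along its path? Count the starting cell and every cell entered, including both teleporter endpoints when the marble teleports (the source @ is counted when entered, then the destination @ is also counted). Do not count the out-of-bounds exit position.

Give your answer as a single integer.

Answer: 10

Derivation:
Step 1: enter (8,9), '.' pass, move left to (8,8)
Step 2: enter (8,8), '.' pass, move left to (8,7)
Step 3: enter (8,7), '.' pass, move left to (8,6)
Step 4: enter (8,6), '.' pass, move left to (8,5)
Step 5: enter (8,5), '.' pass, move left to (8,4)
Step 6: enter (8,4), '.' pass, move left to (8,3)
Step 7: enter (8,3), '.' pass, move left to (8,2)
Step 8: enter (8,2), '.' pass, move left to (8,1)
Step 9: enter (8,1), '.' pass, move left to (8,0)
Step 10: enter (8,0), '.' pass, move left to (8,-1)
Step 11: at (8,-1) — EXIT via left edge, pos 8
Path length (cell visits): 10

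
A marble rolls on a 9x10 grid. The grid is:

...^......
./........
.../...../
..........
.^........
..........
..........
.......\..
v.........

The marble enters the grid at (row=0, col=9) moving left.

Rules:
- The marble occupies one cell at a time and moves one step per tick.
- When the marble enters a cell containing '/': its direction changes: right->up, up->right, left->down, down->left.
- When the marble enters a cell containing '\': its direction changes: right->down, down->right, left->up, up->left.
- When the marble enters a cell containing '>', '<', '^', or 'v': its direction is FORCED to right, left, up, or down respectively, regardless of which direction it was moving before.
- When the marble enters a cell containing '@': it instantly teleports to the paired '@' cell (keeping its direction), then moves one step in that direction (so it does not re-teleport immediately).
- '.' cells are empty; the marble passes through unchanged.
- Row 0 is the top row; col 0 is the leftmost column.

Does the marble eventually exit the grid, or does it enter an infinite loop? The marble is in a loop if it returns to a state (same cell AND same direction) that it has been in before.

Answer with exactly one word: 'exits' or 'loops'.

Step 1: enter (0,9), '.' pass, move left to (0,8)
Step 2: enter (0,8), '.' pass, move left to (0,7)
Step 3: enter (0,7), '.' pass, move left to (0,6)
Step 4: enter (0,6), '.' pass, move left to (0,5)
Step 5: enter (0,5), '.' pass, move left to (0,4)
Step 6: enter (0,4), '.' pass, move left to (0,3)
Step 7: enter (0,3), '^' forces left->up, move up to (-1,3)
Step 8: at (-1,3) — EXIT via top edge, pos 3

Answer: exits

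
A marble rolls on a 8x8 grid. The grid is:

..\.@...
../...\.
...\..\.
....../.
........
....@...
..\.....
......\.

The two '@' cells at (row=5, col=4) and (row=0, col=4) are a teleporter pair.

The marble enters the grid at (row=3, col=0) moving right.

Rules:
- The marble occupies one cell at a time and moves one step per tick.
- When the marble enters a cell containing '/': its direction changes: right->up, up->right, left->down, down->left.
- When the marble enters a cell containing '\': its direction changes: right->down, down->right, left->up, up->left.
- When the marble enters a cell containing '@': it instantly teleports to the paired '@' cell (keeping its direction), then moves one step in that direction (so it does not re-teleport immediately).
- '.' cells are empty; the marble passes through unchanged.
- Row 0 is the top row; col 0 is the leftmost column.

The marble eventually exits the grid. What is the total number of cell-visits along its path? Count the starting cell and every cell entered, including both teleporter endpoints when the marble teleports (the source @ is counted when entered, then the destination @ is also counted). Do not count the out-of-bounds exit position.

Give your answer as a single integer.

Step 1: enter (3,0), '.' pass, move right to (3,1)
Step 2: enter (3,1), '.' pass, move right to (3,2)
Step 3: enter (3,2), '.' pass, move right to (3,3)
Step 4: enter (3,3), '.' pass, move right to (3,4)
Step 5: enter (3,4), '.' pass, move right to (3,5)
Step 6: enter (3,5), '.' pass, move right to (3,6)
Step 7: enter (3,6), '/' deflects right->up, move up to (2,6)
Step 8: enter (2,6), '\' deflects up->left, move left to (2,5)
Step 9: enter (2,5), '.' pass, move left to (2,4)
Step 10: enter (2,4), '.' pass, move left to (2,3)
Step 11: enter (2,3), '\' deflects left->up, move up to (1,3)
Step 12: enter (1,3), '.' pass, move up to (0,3)
Step 13: enter (0,3), '.' pass, move up to (-1,3)
Step 14: at (-1,3) — EXIT via top edge, pos 3
Path length (cell visits): 13

Answer: 13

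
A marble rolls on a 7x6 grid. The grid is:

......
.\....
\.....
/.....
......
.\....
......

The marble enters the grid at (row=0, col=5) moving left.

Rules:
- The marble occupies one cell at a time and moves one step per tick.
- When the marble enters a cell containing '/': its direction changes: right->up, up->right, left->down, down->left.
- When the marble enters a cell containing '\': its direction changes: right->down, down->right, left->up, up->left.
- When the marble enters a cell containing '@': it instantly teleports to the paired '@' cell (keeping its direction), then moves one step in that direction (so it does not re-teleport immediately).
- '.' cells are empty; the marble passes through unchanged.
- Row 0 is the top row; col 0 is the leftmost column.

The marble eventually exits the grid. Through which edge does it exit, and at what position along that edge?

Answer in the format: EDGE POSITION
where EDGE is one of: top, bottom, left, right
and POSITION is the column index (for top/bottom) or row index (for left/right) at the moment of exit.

Step 1: enter (0,5), '.' pass, move left to (0,4)
Step 2: enter (0,4), '.' pass, move left to (0,3)
Step 3: enter (0,3), '.' pass, move left to (0,2)
Step 4: enter (0,2), '.' pass, move left to (0,1)
Step 5: enter (0,1), '.' pass, move left to (0,0)
Step 6: enter (0,0), '.' pass, move left to (0,-1)
Step 7: at (0,-1) — EXIT via left edge, pos 0

Answer: left 0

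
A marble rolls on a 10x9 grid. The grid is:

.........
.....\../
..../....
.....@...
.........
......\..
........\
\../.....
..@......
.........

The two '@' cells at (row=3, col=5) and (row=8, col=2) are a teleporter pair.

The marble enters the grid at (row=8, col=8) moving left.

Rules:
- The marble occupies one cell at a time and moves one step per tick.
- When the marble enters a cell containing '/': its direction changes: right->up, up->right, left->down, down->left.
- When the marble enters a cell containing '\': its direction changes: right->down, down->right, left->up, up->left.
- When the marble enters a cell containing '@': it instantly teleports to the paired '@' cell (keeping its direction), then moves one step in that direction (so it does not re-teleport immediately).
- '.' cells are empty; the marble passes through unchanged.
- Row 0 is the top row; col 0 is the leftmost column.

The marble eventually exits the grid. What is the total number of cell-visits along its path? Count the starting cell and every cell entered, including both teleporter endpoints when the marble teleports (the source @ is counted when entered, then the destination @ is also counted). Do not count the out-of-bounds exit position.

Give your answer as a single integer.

Answer: 13

Derivation:
Step 1: enter (8,8), '.' pass, move left to (8,7)
Step 2: enter (8,7), '.' pass, move left to (8,6)
Step 3: enter (8,6), '.' pass, move left to (8,5)
Step 4: enter (8,5), '.' pass, move left to (8,4)
Step 5: enter (8,4), '.' pass, move left to (8,3)
Step 6: enter (8,3), '.' pass, move left to (8,2)
Step 7: enter (8,2), '@' teleport (8,2)->(3,5), also enter (3,5), move left to (3,4)
Step 8: enter (3,4), '.' pass, move left to (3,3)
Step 9: enter (3,3), '.' pass, move left to (3,2)
Step 10: enter (3,2), '.' pass, move left to (3,1)
Step 11: enter (3,1), '.' pass, move left to (3,0)
Step 12: enter (3,0), '.' pass, move left to (3,-1)
Step 13: at (3,-1) — EXIT via left edge, pos 3
Path length (cell visits): 13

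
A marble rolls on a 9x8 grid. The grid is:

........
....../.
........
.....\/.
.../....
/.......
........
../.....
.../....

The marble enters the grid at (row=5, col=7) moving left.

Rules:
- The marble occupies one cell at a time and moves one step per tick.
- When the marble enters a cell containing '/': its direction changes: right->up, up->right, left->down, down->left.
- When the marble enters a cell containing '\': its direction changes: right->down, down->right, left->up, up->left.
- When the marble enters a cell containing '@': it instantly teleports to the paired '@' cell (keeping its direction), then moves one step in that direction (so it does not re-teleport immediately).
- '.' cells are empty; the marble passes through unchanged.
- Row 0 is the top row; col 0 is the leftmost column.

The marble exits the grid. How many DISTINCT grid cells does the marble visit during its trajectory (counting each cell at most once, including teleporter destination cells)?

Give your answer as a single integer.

Step 1: enter (5,7), '.' pass, move left to (5,6)
Step 2: enter (5,6), '.' pass, move left to (5,5)
Step 3: enter (5,5), '.' pass, move left to (5,4)
Step 4: enter (5,4), '.' pass, move left to (5,3)
Step 5: enter (5,3), '.' pass, move left to (5,2)
Step 6: enter (5,2), '.' pass, move left to (5,1)
Step 7: enter (5,1), '.' pass, move left to (5,0)
Step 8: enter (5,0), '/' deflects left->down, move down to (6,0)
Step 9: enter (6,0), '.' pass, move down to (7,0)
Step 10: enter (7,0), '.' pass, move down to (8,0)
Step 11: enter (8,0), '.' pass, move down to (9,0)
Step 12: at (9,0) — EXIT via bottom edge, pos 0
Distinct cells visited: 11 (path length 11)

Answer: 11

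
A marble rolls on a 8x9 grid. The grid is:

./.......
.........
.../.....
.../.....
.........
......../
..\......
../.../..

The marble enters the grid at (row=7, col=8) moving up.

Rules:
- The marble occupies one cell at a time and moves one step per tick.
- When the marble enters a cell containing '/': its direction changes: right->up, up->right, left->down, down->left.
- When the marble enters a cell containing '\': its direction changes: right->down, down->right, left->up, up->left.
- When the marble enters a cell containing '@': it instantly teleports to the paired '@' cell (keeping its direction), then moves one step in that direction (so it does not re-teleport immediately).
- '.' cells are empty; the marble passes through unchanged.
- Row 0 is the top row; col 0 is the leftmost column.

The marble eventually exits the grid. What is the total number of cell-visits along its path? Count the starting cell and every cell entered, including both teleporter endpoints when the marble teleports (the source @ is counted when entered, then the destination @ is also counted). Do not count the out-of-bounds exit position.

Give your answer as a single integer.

Answer: 3

Derivation:
Step 1: enter (7,8), '.' pass, move up to (6,8)
Step 2: enter (6,8), '.' pass, move up to (5,8)
Step 3: enter (5,8), '/' deflects up->right, move right to (5,9)
Step 4: at (5,9) — EXIT via right edge, pos 5
Path length (cell visits): 3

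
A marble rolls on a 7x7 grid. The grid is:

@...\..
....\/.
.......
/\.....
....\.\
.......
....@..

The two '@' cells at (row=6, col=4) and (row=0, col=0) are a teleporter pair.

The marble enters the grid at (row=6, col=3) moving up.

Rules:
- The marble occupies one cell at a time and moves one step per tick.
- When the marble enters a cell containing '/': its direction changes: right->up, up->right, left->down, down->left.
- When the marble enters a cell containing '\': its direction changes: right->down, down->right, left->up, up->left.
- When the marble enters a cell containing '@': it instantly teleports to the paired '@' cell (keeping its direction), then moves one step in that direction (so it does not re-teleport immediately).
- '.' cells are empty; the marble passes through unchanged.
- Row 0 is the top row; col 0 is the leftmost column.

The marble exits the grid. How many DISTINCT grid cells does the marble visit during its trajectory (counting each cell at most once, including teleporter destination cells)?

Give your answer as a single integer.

Answer: 7

Derivation:
Step 1: enter (6,3), '.' pass, move up to (5,3)
Step 2: enter (5,3), '.' pass, move up to (4,3)
Step 3: enter (4,3), '.' pass, move up to (3,3)
Step 4: enter (3,3), '.' pass, move up to (2,3)
Step 5: enter (2,3), '.' pass, move up to (1,3)
Step 6: enter (1,3), '.' pass, move up to (0,3)
Step 7: enter (0,3), '.' pass, move up to (-1,3)
Step 8: at (-1,3) — EXIT via top edge, pos 3
Distinct cells visited: 7 (path length 7)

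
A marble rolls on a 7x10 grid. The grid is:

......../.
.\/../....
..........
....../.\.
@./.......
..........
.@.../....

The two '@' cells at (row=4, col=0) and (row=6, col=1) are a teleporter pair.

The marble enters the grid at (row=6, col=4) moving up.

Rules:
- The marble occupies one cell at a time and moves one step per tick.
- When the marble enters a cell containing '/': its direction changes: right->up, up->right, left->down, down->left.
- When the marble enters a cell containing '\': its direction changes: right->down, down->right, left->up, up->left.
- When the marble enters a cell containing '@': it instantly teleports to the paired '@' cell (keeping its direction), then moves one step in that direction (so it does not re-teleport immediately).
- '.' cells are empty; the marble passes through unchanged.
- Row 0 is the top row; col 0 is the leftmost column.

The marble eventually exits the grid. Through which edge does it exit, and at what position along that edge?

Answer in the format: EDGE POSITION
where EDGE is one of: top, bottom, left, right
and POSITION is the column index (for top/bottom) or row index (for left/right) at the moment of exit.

Answer: top 4

Derivation:
Step 1: enter (6,4), '.' pass, move up to (5,4)
Step 2: enter (5,4), '.' pass, move up to (4,4)
Step 3: enter (4,4), '.' pass, move up to (3,4)
Step 4: enter (3,4), '.' pass, move up to (2,4)
Step 5: enter (2,4), '.' pass, move up to (1,4)
Step 6: enter (1,4), '.' pass, move up to (0,4)
Step 7: enter (0,4), '.' pass, move up to (-1,4)
Step 8: at (-1,4) — EXIT via top edge, pos 4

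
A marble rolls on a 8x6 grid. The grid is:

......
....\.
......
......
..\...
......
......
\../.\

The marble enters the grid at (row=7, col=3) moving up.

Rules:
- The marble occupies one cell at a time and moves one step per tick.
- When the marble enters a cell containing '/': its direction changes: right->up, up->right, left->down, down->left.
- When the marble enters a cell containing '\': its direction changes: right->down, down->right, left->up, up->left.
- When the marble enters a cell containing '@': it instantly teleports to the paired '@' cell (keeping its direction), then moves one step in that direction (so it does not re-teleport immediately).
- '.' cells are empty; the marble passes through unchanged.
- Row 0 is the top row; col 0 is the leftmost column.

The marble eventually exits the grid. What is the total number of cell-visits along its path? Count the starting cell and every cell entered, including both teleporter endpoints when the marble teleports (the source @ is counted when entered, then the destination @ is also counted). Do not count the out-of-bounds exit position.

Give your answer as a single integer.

Step 1: enter (7,3), '/' deflects up->right, move right to (7,4)
Step 2: enter (7,4), '.' pass, move right to (7,5)
Step 3: enter (7,5), '\' deflects right->down, move down to (8,5)
Step 4: at (8,5) — EXIT via bottom edge, pos 5
Path length (cell visits): 3

Answer: 3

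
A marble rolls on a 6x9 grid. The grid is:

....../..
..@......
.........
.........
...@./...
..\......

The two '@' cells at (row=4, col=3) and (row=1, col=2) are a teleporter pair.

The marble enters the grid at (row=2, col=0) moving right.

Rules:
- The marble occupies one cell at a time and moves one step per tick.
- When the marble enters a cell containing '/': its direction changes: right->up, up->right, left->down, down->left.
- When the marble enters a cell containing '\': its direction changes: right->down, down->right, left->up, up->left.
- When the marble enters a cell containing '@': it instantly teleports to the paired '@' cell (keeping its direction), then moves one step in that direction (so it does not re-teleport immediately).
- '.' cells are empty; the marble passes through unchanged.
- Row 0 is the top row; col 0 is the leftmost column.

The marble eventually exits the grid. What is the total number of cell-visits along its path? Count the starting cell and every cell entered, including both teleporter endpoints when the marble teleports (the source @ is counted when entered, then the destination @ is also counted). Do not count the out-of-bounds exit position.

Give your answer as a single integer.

Step 1: enter (2,0), '.' pass, move right to (2,1)
Step 2: enter (2,1), '.' pass, move right to (2,2)
Step 3: enter (2,2), '.' pass, move right to (2,3)
Step 4: enter (2,3), '.' pass, move right to (2,4)
Step 5: enter (2,4), '.' pass, move right to (2,5)
Step 6: enter (2,5), '.' pass, move right to (2,6)
Step 7: enter (2,6), '.' pass, move right to (2,7)
Step 8: enter (2,7), '.' pass, move right to (2,8)
Step 9: enter (2,8), '.' pass, move right to (2,9)
Step 10: at (2,9) — EXIT via right edge, pos 2
Path length (cell visits): 9

Answer: 9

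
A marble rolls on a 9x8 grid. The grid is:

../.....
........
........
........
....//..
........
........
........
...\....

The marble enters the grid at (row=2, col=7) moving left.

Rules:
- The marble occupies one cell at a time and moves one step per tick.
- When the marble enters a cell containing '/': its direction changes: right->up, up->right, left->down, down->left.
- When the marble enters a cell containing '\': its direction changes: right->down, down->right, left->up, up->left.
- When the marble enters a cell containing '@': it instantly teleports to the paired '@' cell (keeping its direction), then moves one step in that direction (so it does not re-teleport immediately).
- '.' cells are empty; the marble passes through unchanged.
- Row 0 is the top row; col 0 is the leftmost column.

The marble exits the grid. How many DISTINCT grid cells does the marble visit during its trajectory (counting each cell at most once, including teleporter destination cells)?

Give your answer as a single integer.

Step 1: enter (2,7), '.' pass, move left to (2,6)
Step 2: enter (2,6), '.' pass, move left to (2,5)
Step 3: enter (2,5), '.' pass, move left to (2,4)
Step 4: enter (2,4), '.' pass, move left to (2,3)
Step 5: enter (2,3), '.' pass, move left to (2,2)
Step 6: enter (2,2), '.' pass, move left to (2,1)
Step 7: enter (2,1), '.' pass, move left to (2,0)
Step 8: enter (2,0), '.' pass, move left to (2,-1)
Step 9: at (2,-1) — EXIT via left edge, pos 2
Distinct cells visited: 8 (path length 8)

Answer: 8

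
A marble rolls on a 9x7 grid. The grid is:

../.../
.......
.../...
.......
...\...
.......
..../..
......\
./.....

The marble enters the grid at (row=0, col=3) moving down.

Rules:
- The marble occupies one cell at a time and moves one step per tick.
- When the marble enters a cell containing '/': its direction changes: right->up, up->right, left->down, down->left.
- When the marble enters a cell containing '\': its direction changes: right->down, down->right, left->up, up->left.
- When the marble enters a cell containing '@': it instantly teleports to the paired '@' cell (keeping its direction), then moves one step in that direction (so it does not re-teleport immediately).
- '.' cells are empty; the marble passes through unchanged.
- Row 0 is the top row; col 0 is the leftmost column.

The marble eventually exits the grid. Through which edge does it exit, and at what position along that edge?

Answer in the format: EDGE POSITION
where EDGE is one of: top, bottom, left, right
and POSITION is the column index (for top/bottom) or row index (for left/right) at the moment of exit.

Step 1: enter (0,3), '.' pass, move down to (1,3)
Step 2: enter (1,3), '.' pass, move down to (2,3)
Step 3: enter (2,3), '/' deflects down->left, move left to (2,2)
Step 4: enter (2,2), '.' pass, move left to (2,1)
Step 5: enter (2,1), '.' pass, move left to (2,0)
Step 6: enter (2,0), '.' pass, move left to (2,-1)
Step 7: at (2,-1) — EXIT via left edge, pos 2

Answer: left 2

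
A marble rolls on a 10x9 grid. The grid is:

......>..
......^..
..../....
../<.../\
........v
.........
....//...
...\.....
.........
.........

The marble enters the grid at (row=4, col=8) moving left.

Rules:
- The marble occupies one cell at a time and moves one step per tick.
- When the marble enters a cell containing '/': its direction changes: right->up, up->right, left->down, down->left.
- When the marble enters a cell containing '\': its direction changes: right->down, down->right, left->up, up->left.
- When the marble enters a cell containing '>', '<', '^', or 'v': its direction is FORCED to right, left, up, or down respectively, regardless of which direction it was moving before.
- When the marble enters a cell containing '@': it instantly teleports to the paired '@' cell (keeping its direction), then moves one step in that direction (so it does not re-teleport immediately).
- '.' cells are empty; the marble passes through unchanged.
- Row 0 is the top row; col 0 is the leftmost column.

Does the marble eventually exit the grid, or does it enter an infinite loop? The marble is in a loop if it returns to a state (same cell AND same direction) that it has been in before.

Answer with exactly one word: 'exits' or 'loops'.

Answer: exits

Derivation:
Step 1: enter (4,8), 'v' forces left->down, move down to (5,8)
Step 2: enter (5,8), '.' pass, move down to (6,8)
Step 3: enter (6,8), '.' pass, move down to (7,8)
Step 4: enter (7,8), '.' pass, move down to (8,8)
Step 5: enter (8,8), '.' pass, move down to (9,8)
Step 6: enter (9,8), '.' pass, move down to (10,8)
Step 7: at (10,8) — EXIT via bottom edge, pos 8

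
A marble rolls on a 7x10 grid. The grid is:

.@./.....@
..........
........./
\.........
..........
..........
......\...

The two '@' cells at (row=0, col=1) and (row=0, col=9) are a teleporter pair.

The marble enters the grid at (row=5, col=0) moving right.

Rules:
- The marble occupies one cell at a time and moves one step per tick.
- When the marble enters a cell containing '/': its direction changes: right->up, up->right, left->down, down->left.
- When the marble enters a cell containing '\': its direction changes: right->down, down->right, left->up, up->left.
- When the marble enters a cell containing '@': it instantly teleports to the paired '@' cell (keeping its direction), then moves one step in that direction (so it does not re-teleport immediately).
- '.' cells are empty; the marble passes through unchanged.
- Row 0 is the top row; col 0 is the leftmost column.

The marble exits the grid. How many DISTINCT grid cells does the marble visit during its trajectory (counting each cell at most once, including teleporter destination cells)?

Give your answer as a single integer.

Step 1: enter (5,0), '.' pass, move right to (5,1)
Step 2: enter (5,1), '.' pass, move right to (5,2)
Step 3: enter (5,2), '.' pass, move right to (5,3)
Step 4: enter (5,3), '.' pass, move right to (5,4)
Step 5: enter (5,4), '.' pass, move right to (5,5)
Step 6: enter (5,5), '.' pass, move right to (5,6)
Step 7: enter (5,6), '.' pass, move right to (5,7)
Step 8: enter (5,7), '.' pass, move right to (5,8)
Step 9: enter (5,8), '.' pass, move right to (5,9)
Step 10: enter (5,9), '.' pass, move right to (5,10)
Step 11: at (5,10) — EXIT via right edge, pos 5
Distinct cells visited: 10 (path length 10)

Answer: 10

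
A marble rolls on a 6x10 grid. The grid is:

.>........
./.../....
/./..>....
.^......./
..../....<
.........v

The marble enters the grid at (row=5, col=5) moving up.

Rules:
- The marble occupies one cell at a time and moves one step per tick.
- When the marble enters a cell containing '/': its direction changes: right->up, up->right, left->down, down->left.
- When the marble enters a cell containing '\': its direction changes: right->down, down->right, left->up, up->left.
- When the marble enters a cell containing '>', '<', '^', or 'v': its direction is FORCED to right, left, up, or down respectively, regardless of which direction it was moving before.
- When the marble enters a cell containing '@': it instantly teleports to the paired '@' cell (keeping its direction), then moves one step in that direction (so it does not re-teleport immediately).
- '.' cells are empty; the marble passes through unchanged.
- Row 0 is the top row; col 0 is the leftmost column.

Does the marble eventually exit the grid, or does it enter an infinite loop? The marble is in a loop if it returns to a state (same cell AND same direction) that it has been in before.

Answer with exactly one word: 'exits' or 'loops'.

Step 1: enter (5,5), '.' pass, move up to (4,5)
Step 2: enter (4,5), '.' pass, move up to (3,5)
Step 3: enter (3,5), '.' pass, move up to (2,5)
Step 4: enter (2,5), '>' forces up->right, move right to (2,6)
Step 5: enter (2,6), '.' pass, move right to (2,7)
Step 6: enter (2,7), '.' pass, move right to (2,8)
Step 7: enter (2,8), '.' pass, move right to (2,9)
Step 8: enter (2,9), '.' pass, move right to (2,10)
Step 9: at (2,10) — EXIT via right edge, pos 2

Answer: exits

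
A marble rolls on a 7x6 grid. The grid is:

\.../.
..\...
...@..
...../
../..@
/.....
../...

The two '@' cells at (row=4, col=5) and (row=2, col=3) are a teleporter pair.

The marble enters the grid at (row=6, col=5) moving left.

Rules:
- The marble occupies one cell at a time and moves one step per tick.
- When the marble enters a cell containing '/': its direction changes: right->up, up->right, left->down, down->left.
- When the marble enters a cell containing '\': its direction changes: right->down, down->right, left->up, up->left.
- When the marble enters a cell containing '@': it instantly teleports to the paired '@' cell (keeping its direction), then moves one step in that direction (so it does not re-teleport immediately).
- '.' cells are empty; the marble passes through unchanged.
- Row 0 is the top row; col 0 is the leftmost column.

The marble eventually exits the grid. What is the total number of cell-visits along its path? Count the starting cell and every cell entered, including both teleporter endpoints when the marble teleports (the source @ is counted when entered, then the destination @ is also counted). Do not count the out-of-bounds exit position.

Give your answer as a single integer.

Answer: 4

Derivation:
Step 1: enter (6,5), '.' pass, move left to (6,4)
Step 2: enter (6,4), '.' pass, move left to (6,3)
Step 3: enter (6,3), '.' pass, move left to (6,2)
Step 4: enter (6,2), '/' deflects left->down, move down to (7,2)
Step 5: at (7,2) — EXIT via bottom edge, pos 2
Path length (cell visits): 4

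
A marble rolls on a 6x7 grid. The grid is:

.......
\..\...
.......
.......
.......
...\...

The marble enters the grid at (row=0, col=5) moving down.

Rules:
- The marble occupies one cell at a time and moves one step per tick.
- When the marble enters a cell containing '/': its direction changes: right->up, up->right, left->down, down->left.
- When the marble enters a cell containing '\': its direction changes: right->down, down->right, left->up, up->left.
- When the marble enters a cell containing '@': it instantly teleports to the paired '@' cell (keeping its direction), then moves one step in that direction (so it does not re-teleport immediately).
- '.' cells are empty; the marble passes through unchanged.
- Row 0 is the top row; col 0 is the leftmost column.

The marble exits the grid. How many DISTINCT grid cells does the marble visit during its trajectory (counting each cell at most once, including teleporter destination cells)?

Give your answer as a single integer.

Step 1: enter (0,5), '.' pass, move down to (1,5)
Step 2: enter (1,5), '.' pass, move down to (2,5)
Step 3: enter (2,5), '.' pass, move down to (3,5)
Step 4: enter (3,5), '.' pass, move down to (4,5)
Step 5: enter (4,5), '.' pass, move down to (5,5)
Step 6: enter (5,5), '.' pass, move down to (6,5)
Step 7: at (6,5) — EXIT via bottom edge, pos 5
Distinct cells visited: 6 (path length 6)

Answer: 6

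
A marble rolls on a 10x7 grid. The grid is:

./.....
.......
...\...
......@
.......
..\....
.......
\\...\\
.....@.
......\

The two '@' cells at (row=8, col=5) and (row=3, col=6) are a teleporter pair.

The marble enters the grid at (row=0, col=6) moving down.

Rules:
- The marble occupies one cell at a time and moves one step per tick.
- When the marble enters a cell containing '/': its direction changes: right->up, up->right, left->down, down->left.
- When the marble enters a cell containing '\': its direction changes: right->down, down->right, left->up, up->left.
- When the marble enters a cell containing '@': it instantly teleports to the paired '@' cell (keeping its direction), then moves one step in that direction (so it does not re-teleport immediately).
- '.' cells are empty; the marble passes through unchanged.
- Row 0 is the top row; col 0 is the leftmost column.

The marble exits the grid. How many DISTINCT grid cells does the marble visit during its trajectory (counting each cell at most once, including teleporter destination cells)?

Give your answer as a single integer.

Step 1: enter (0,6), '.' pass, move down to (1,6)
Step 2: enter (1,6), '.' pass, move down to (2,6)
Step 3: enter (2,6), '.' pass, move down to (3,6)
Step 4: enter (3,6), '@' teleport (3,6)->(8,5), also enter (8,5), move down to (9,5)
Step 5: enter (9,5), '.' pass, move down to (10,5)
Step 6: at (10,5) — EXIT via bottom edge, pos 5
Distinct cells visited: 6 (path length 6)

Answer: 6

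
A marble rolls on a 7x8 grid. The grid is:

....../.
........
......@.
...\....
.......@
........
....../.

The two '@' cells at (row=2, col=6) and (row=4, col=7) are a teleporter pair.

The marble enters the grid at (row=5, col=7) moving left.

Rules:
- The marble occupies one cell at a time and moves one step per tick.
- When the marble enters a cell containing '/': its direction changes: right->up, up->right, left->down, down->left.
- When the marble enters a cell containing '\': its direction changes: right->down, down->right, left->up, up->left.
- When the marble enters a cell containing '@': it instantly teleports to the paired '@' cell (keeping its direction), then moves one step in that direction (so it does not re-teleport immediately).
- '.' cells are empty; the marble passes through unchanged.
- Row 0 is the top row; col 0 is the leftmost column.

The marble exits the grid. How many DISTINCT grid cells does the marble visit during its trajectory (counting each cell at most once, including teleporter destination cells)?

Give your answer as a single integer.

Step 1: enter (5,7), '.' pass, move left to (5,6)
Step 2: enter (5,6), '.' pass, move left to (5,5)
Step 3: enter (5,5), '.' pass, move left to (5,4)
Step 4: enter (5,4), '.' pass, move left to (5,3)
Step 5: enter (5,3), '.' pass, move left to (5,2)
Step 6: enter (5,2), '.' pass, move left to (5,1)
Step 7: enter (5,1), '.' pass, move left to (5,0)
Step 8: enter (5,0), '.' pass, move left to (5,-1)
Step 9: at (5,-1) — EXIT via left edge, pos 5
Distinct cells visited: 8 (path length 8)

Answer: 8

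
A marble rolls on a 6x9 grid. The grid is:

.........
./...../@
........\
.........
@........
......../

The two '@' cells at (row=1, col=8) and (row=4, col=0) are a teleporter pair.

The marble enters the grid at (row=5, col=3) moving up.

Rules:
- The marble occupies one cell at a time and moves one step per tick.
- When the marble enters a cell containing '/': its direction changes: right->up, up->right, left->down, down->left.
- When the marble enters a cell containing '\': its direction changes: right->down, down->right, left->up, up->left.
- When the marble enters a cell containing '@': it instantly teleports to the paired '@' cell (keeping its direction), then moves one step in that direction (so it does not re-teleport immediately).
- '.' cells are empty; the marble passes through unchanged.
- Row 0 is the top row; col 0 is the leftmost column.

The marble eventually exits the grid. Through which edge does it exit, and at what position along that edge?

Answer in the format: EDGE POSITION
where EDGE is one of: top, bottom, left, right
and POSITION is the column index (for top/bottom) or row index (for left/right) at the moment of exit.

Answer: top 3

Derivation:
Step 1: enter (5,3), '.' pass, move up to (4,3)
Step 2: enter (4,3), '.' pass, move up to (3,3)
Step 3: enter (3,3), '.' pass, move up to (2,3)
Step 4: enter (2,3), '.' pass, move up to (1,3)
Step 5: enter (1,3), '.' pass, move up to (0,3)
Step 6: enter (0,3), '.' pass, move up to (-1,3)
Step 7: at (-1,3) — EXIT via top edge, pos 3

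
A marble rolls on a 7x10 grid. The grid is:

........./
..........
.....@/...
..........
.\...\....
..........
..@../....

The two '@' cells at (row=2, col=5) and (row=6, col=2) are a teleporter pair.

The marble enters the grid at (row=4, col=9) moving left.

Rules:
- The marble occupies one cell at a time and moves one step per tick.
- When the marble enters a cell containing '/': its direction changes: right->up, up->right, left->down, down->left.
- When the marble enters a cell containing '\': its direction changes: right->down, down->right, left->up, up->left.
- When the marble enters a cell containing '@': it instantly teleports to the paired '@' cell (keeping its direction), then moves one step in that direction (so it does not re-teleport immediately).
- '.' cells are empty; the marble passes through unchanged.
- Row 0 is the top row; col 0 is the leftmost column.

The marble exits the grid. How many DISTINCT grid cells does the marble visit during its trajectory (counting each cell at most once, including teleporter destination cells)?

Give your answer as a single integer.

Answer: 14

Derivation:
Step 1: enter (4,9), '.' pass, move left to (4,8)
Step 2: enter (4,8), '.' pass, move left to (4,7)
Step 3: enter (4,7), '.' pass, move left to (4,6)
Step 4: enter (4,6), '.' pass, move left to (4,5)
Step 5: enter (4,5), '\' deflects left->up, move up to (3,5)
Step 6: enter (3,5), '.' pass, move up to (2,5)
Step 7: enter (2,5), '@' teleport (2,5)->(6,2), also enter (6,2), move up to (5,2)
Step 8: enter (5,2), '.' pass, move up to (4,2)
Step 9: enter (4,2), '.' pass, move up to (3,2)
Step 10: enter (3,2), '.' pass, move up to (2,2)
Step 11: enter (2,2), '.' pass, move up to (1,2)
Step 12: enter (1,2), '.' pass, move up to (0,2)
Step 13: enter (0,2), '.' pass, move up to (-1,2)
Step 14: at (-1,2) — EXIT via top edge, pos 2
Distinct cells visited: 14 (path length 14)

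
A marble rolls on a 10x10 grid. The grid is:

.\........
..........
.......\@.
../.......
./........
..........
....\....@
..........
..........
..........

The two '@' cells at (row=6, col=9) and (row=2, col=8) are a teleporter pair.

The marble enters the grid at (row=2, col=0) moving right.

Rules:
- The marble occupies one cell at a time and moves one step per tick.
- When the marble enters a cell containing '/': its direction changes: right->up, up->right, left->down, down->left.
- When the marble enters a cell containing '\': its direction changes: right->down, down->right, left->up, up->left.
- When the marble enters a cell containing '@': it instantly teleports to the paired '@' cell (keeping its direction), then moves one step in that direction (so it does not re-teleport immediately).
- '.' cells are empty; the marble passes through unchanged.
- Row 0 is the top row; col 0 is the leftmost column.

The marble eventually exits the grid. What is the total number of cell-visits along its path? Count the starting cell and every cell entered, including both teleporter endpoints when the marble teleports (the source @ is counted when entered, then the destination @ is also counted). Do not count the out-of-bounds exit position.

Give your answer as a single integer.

Step 1: enter (2,0), '.' pass, move right to (2,1)
Step 2: enter (2,1), '.' pass, move right to (2,2)
Step 3: enter (2,2), '.' pass, move right to (2,3)
Step 4: enter (2,3), '.' pass, move right to (2,4)
Step 5: enter (2,4), '.' pass, move right to (2,5)
Step 6: enter (2,5), '.' pass, move right to (2,6)
Step 7: enter (2,6), '.' pass, move right to (2,7)
Step 8: enter (2,7), '\' deflects right->down, move down to (3,7)
Step 9: enter (3,7), '.' pass, move down to (4,7)
Step 10: enter (4,7), '.' pass, move down to (5,7)
Step 11: enter (5,7), '.' pass, move down to (6,7)
Step 12: enter (6,7), '.' pass, move down to (7,7)
Step 13: enter (7,7), '.' pass, move down to (8,7)
Step 14: enter (8,7), '.' pass, move down to (9,7)
Step 15: enter (9,7), '.' pass, move down to (10,7)
Step 16: at (10,7) — EXIT via bottom edge, pos 7
Path length (cell visits): 15

Answer: 15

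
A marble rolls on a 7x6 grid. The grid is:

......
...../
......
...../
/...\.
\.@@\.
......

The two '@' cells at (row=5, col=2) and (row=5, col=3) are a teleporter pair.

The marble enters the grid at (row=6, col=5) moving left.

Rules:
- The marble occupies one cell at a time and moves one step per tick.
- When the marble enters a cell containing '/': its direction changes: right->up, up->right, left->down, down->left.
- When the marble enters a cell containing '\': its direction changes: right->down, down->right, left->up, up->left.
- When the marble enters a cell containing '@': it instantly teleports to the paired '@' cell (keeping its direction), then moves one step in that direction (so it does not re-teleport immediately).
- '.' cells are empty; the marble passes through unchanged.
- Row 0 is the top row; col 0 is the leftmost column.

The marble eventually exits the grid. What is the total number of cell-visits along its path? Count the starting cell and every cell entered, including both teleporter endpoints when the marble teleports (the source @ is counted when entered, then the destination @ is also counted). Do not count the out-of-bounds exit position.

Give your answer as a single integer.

Answer: 6

Derivation:
Step 1: enter (6,5), '.' pass, move left to (6,4)
Step 2: enter (6,4), '.' pass, move left to (6,3)
Step 3: enter (6,3), '.' pass, move left to (6,2)
Step 4: enter (6,2), '.' pass, move left to (6,1)
Step 5: enter (6,1), '.' pass, move left to (6,0)
Step 6: enter (6,0), '.' pass, move left to (6,-1)
Step 7: at (6,-1) — EXIT via left edge, pos 6
Path length (cell visits): 6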